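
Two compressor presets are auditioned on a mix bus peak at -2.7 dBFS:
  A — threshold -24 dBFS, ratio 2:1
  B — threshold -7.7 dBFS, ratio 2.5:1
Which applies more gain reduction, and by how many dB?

A: overshoot 21.3 dB → output overshoot 10.65 dB → GR 10.65 dB.
B: overshoot 5 dB → output overshoot 2 dB → GR 3 dB.
A applies 7.65 dB more gain reduction.

A, by 7.65 dB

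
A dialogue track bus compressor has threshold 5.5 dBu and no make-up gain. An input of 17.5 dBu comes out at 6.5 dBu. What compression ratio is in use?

Input overshoot = 17.5 − 5.5 = 12 dB; output overshoot = 6.5 − 5.5 = 1 dB.
Ratio = 12 / 1 = 12.

12:1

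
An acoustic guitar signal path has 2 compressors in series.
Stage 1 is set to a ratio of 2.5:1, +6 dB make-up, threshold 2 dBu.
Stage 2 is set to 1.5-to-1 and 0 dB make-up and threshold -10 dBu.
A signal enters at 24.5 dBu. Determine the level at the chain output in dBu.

8 dBu

Stage 1: 24.5 dBu is 22.5 dB over 2 dBu; at 2.5:1 that becomes 9 dB over, giving 11 dBu; +6 dB make-up → 17 dBu.
Stage 2: 27 dB above -10 dBu, reduced 1.5:1 to 18 dB above → 8 dBu.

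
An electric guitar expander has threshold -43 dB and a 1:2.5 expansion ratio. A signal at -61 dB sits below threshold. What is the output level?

-88 dB

Undershoot = (-43) − (-61) = 18 dB.
At 1:2.5, that expands to 45 dB under threshold.
Output = -43 − 45 = -88 dB.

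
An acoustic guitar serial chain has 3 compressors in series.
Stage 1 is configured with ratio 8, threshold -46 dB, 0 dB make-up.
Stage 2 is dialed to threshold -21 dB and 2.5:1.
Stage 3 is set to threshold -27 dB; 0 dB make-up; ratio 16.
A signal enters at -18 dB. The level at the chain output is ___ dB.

-42.5 dB

Stage 1: 28 dB above -46 dB, reduced 8:1 to 3.5 dB above → -42.5 dB.
Stage 2: below threshold (-42.5 ≤ -21); passes unchanged; output -42.5 dB.
Stage 3: -42.5 dB ≤ -27 dB, so stage 3 doesn't engage; output -42.5 dB.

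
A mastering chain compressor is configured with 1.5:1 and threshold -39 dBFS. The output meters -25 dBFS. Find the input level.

-18 dBFS

Post-compression overshoot = -25 − (-39) = 14 dB.
Undo the ratio: input overshoot = 14 × 1.5 = 21 dB, giving input = -18 dBFS.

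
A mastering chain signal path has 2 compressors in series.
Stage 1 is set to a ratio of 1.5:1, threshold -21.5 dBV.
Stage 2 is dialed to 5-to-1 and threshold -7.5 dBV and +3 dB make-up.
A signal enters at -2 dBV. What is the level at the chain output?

-5.5 dBV

Stage 1: overshoot 19.5 dB → 19.5/1.5 = 13 dB → -8.5 dBV.
Stage 2: -8.5 dBV ≤ -7.5 dBV, so stage 2 doesn't engage; make-up brings it to -5.5 dBV.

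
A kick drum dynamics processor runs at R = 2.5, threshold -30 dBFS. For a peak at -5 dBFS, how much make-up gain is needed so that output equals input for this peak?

Overshoot 25 dB → 25/2.5 = 10 dB after compression, so the compressed level is -30 + 10 = -20 dBFS.
Make-up = target − compressed = -5 − (-20) = 15 dB.

15 dB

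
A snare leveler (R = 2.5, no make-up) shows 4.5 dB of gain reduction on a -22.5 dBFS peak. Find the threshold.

-30 dBFS

Input is 7.5 dB above T (since output overshoot × R = input overshoot: (-27 − T)·2.5 = -22.5 − T gives T = -30 dBFS).
Check: -30 + (-22.5 − (-30))/2.5 = -30 + 3 = -27 dBFS. ✓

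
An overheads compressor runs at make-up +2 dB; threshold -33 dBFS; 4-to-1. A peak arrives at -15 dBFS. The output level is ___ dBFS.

-26.5 dBFS

The input is 18 dB above the -33 dBFS threshold.
At 4:1 the overshoot is divided by 4, leaving 4.5 dB above threshold.
Output = -33 + 4.5 = -28.5 dBFS; make-up adds 2 dB, giving -26.5 dBFS.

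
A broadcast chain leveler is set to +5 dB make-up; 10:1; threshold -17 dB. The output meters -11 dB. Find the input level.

Before make-up, the level was -11 − 5 = -16 dB.
Post-compression overshoot = -16 − (-17) = 1 dB.
Undo the ratio: input overshoot = 1 × 10 = 10 dB, giving input = -7 dB.

-7 dB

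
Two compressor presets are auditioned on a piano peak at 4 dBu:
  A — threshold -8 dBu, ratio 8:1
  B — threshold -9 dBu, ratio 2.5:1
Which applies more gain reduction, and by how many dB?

A, by 2.7 dB

A: overshoot 12 dB → output overshoot 1.5 dB → GR 10.5 dB.
B: overshoot 13 dB → output overshoot 5.2 dB → GR 7.8 dB.
A applies 2.7 dB more gain reduction.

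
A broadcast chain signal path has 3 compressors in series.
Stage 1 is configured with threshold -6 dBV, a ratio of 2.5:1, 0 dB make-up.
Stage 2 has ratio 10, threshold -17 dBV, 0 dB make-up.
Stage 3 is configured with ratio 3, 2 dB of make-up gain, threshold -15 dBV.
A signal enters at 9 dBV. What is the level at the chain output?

-13.3 dBV

Stage 1: overshoot 15 dB → 15/2.5 = 6 dB → 0 dBV.
Stage 2: 0 dBV is 17 dB over -17 dBV; at 10:1 that becomes 1.7 dB over, giving -15.3 dBV.
Stage 3: below threshold (-15.3 ≤ -15); passes unchanged; make-up brings it to -13.3 dBV.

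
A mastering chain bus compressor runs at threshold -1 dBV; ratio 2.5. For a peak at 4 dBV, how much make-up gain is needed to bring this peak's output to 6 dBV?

5 dB

The peak compresses to -1 + 5/2.5 = 1 dBV.
To reach 6 dBV requires 6 − 1 = 5 dB of make-up.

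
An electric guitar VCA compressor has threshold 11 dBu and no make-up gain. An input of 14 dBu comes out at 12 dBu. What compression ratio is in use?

3:1

Input overshoot = 14 − 11 = 3 dB; output overshoot = 12 − 11 = 1 dB.
Ratio = 3 / 1 = 3.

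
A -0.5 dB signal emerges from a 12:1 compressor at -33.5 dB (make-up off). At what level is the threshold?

Gain reduction = -0.5 − (-33.5) = 33 dB; output overshoot = GR / (R − 1) = 33 / 11 = 3 dB.
Threshold = output − output overshoot = -33.5 − 3 = -36.5 dB.

-36.5 dB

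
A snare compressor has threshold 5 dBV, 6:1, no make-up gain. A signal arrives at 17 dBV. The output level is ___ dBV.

7 dBV

17 dBV sits 12 dB over threshold.
The 12 dB excess becomes 2 dB after 6:1 reduction.
So the level is 5 + 2 = 7 dBV.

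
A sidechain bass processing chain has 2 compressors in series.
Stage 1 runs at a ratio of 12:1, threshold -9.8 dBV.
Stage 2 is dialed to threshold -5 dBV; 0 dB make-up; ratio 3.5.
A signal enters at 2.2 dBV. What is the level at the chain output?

-8.8 dBV

Stage 1: 12 dB above -9.8 dBV, reduced 12:1 to 1 dB above → -8.8 dBV.
Stage 2: -8.8 dBV is at or below the -5 dBV threshold — no compression; output -8.8 dBV.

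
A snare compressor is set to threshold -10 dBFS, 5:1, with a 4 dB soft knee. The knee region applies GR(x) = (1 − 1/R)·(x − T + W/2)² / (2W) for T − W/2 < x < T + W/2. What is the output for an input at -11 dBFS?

x − T + W/2 = -11 − (-10) + 2 = 1.
GR = (1 − 1/5) × 1² / 8 = 0.8 × 1 / 8 = 0.1 dB.
Output = -11 − 0.1 = -11.1 dBFS.

-11.1 dBFS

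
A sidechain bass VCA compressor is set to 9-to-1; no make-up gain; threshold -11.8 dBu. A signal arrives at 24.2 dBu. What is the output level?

Overshoot: 24.2 − (-11.8) = 36 dB.
The 36 dB excess becomes 4 dB after 9:1 reduction.
Output = -11.8 + 4 = -7.8 dBu.

-7.8 dBu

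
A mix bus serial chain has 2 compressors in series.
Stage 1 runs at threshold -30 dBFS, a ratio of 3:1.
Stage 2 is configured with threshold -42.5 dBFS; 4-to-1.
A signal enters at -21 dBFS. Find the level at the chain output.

-38.625 dBFS

Stage 1: -21 dBFS is 9 dB over -30 dBFS; at 3:1 that becomes 3 dB over, giving -27 dBFS.
Stage 2: 15.5 dB above -42.5 dBFS, reduced 4:1 to 3.875 dB above → -38.625 dBFS.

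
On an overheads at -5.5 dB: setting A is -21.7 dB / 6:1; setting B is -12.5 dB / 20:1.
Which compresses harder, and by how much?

A: GR = 16.2 − 16.2/6 = 13.5 dB.
B: GR = 7 − 7/20 = 6.65 dB.
Difference: 6.85 dB in favour of A.

A, by 6.85 dB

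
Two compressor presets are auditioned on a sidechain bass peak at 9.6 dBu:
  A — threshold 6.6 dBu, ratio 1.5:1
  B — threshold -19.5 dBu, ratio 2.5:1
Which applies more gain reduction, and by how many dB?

B, by 16.46 dB

A: 3 dB over, compressed to 2 dB over, so 1 dB of GR.
B: 29.1 dB over, compressed to 11.64 dB over, so 17.46 dB of GR.
B reduces 16.46 dB more.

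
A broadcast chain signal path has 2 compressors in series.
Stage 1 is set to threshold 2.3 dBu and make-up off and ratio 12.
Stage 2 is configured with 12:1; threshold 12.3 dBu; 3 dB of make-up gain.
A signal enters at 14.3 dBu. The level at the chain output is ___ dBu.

Stage 1: 12 dB above 2.3 dBu, reduced 12:1 to 1 dB above → 3.3 dBu.
Stage 2: below threshold (3.3 ≤ 12.3); passes unchanged; make-up brings it to 6.3 dBu.

6.3 dBu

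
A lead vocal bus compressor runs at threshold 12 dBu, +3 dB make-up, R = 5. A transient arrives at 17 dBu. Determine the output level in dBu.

17 dBu sits 5 dB over threshold.
The 5 dB excess becomes 1 dB after 5:1 reduction.
Output = 12 + 1 = 13 dBu; make-up adds 3 dB, giving 16 dBu.

16 dBu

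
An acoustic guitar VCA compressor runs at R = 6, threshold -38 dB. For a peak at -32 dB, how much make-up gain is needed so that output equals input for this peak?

5 dB

The peak compresses to -38 + 6/6 = -37 dB.
To reach -32 dB requires -32 − (-37) = 5 dB of make-up.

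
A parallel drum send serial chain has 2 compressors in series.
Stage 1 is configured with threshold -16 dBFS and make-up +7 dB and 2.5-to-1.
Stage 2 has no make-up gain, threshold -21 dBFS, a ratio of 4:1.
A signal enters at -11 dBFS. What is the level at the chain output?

Stage 1: 5 dB above -16 dBFS, reduced 2.5:1 to 2 dB above → -14 dBFS; +7 dB make-up → -7 dBFS.
Stage 2: overshoot 14 dB → 14/4 = 3.5 dB → -17.5 dBFS.

-17.5 dBFS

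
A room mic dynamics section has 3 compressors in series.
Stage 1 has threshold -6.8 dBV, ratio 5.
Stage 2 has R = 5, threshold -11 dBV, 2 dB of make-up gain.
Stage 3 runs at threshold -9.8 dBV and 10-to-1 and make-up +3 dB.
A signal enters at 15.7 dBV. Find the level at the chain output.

-6.546 dBV

Stage 1: 15.7 dBV is 22.5 dB over -6.8 dBV; at 5:1 that becomes 4.5 dB over, giving -2.3 dBV.
Stage 2: 8.7 dB above -11 dBV, reduced 5:1 to 1.74 dB above → -9.26 dBV; +2 dB make-up → -7.26 dBV.
Stage 3: overshoot 2.54 dB → 2.54/10 = 0.254 dB → -9.546 dBV; +3 dB make-up → -6.546 dBV.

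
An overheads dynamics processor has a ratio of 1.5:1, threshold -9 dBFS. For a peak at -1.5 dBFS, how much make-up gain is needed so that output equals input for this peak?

The peak compresses to -9 + 7.5/1.5 = -4 dBFS.
To reach -1.5 dBFS requires -1.5 − (-4) = 2.5 dB of make-up.

2.5 dB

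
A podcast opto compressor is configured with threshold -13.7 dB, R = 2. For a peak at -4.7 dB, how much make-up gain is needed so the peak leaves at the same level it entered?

4.5 dB

The peak compresses to -13.7 + 9/2 = -9.2 dB.
To reach -4.7 dB requires -4.7 − (-9.2) = 4.5 dB of make-up.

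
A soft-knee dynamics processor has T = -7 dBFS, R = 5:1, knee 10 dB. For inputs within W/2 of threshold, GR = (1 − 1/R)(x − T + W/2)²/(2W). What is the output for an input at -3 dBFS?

x − T + W/2 = -3 − (-7) + 5 = 9.
GR = (1 − 1/5) × 9² / 20 = 0.8 × 81 / 20 = 3.24 dB.
Output = -3 − 3.24 = -6.24 dBFS.

-6.24 dBFS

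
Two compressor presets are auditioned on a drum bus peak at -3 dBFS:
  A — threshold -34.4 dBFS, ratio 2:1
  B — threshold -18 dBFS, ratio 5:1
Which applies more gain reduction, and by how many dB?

A, by 3.7 dB

A: GR = 31.4 − 31.4/2 = 15.7 dB.
B: GR = 15 − 15/5 = 12 dB.
A applies 3.7 dB more gain reduction.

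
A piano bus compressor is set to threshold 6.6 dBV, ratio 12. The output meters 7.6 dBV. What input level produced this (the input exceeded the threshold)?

That's 1 dB above the 6.6 dBV threshold.
Input overshoot = R × output overshoot = 12 dB → input = 6.6 + 12 = 18.6 dBV.

18.6 dBV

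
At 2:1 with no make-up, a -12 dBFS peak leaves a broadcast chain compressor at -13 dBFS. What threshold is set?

Gain reduction = -12 − (-13) = 1 dB; output overshoot = GR / (R − 1) = 1 / 1 = 1 dB.
Threshold = output − output overshoot = -13 − 1 = -14 dBFS.

-14 dBFS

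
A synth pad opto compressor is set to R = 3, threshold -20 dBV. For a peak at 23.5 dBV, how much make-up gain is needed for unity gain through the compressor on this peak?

29 dB

The peak compresses to -20 + 43.5/3 = -5.5 dBV.
To reach 23.5 dBV requires 23.5 − (-5.5) = 29 dB of make-up.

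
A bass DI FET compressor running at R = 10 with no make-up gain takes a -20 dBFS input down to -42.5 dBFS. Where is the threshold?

Input is 25 dB above T (since output overshoot × R = input overshoot: (-42.5 − T)·10 = -20 − T gives T = -45 dBFS).
Check: -45 + (-20 − (-45))/10 = -45 + 2.5 = -42.5 dBFS. ✓

-45 dBFS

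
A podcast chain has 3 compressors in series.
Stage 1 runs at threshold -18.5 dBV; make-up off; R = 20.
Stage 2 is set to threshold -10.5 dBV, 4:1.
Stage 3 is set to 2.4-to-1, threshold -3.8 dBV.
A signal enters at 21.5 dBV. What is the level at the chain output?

-16.5 dBV

Stage 1: 40 dB above -18.5 dBV, reduced 20:1 to 2 dB above → -16.5 dBV.
Stage 2: below threshold (-16.5 ≤ -10.5); passes unchanged; output -16.5 dBV.
Stage 3: -16.5 dBV is at or below the -3.8 dBV threshold — no compression; output -16.5 dBV.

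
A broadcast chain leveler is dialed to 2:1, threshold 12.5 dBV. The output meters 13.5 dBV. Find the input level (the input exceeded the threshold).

The compressed level sits 13.5 − 12.5 = 1 dB over threshold.
Before 2:1 compression the overshoot was 1 × 2 = 2 dB, so input = 12.5 + 2 = 14.5 dBV.

14.5 dBV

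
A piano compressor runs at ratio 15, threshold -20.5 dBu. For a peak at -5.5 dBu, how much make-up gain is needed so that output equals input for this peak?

Without make-up, output = threshold + overshoot/15 = -20.5 + 1 = -19.5 dBu.
Gap to target: 14 dB.

14 dB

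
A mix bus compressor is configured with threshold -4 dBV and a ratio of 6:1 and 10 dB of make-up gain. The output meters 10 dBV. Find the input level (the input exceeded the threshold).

20 dBV

Before make-up, the level was 10 − 10 = 0 dBV.
Post-compression overshoot = 0 − (-4) = 4 dB.
Undo the ratio: input overshoot = 4 × 6 = 24 dB, giving input = 20 dBV.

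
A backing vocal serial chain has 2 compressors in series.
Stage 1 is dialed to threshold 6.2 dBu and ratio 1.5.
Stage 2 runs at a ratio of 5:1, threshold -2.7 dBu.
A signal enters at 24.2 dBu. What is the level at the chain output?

1.48 dBu

Stage 1: overshoot 18 dB → 18/1.5 = 12 dB → 18.2 dBu.
Stage 2: 20.9 dB above -2.7 dBu, reduced 5:1 to 4.18 dB above → 1.48 dBu.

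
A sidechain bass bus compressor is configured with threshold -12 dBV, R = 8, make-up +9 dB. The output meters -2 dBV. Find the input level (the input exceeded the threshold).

-4 dBV

Before make-up, the level was -2 − 9 = -11 dBV.
Post-compression overshoot = -11 − (-12) = 1 dB.
Input overshoot = R × output overshoot = 8 dB → input = -12 + 8 = -4 dBV.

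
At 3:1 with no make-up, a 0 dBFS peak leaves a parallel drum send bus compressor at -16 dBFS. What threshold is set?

-24 dBFS

Gain reduction = 0 − (-16) = 16 dB; output overshoot = GR / (R − 1) = 16 / 2 = 8 dB.
Threshold = output − output overshoot = -16 − 8 = -24 dBFS.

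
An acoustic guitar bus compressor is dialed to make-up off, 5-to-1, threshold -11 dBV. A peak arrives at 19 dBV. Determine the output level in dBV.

-5 dBV

Overshoot: 19 − (-11) = 30 dB.
5:1 compression reduces that to 30/5 = 6 dB over.
Output = -11 + 6 = -5 dBV.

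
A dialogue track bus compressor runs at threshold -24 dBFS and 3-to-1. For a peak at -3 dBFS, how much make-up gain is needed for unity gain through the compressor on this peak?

14 dB

Without make-up, output = threshold + overshoot/3 = -24 + 7 = -17 dBFS.
Gap to target: 14 dB.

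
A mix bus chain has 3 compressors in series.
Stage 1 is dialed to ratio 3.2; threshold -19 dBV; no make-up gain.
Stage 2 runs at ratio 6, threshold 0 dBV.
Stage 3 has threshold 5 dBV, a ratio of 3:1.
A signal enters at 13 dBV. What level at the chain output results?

Stage 1: 32 dB above -19 dBV, reduced 3.2:1 to 10 dB above → -9 dBV.
Stage 2: -9 dBV ≤ 0 dBV, so stage 2 doesn't engage; output -9 dBV.
Stage 3: -9 dBV is at or below the 5 dBV threshold — no compression; output -9 dBV.

-9 dBV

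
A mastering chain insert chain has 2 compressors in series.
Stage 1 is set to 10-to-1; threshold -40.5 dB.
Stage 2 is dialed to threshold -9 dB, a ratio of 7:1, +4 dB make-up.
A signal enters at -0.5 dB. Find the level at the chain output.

-32.5 dB

Stage 1: 40 dB above -40.5 dB, reduced 10:1 to 4 dB above → -36.5 dB.
Stage 2: -36.5 dB is at or below the -9 dB threshold — no compression; make-up brings it to -32.5 dB.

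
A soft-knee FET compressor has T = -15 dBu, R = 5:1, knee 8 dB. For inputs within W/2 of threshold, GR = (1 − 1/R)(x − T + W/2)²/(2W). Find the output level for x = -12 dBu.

x − T + W/2 = -12 − (-15) + 4 = 7.
GR = (1 − 1/5) × 7² / 16 = 0.8 × 49 / 16 = 2.45 dB.
Output = -12 − 2.45 = -14.45 dBu.

-14.45 dBu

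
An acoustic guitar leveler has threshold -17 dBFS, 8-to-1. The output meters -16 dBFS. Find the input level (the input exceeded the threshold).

Post-compression overshoot = -16 − (-17) = 1 dB.
Undo the ratio: input overshoot = 1 × 8 = 8 dB, giving input = -9 dBFS.

-9 dBFS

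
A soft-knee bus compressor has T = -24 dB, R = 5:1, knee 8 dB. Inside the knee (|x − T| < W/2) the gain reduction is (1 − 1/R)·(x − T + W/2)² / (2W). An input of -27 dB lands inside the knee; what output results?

-27.05 dB

x − T + W/2 = -27 − (-24) + 4 = 1.
GR = (1 − 1/5) × 1² / 16 = 0.8 × 1 / 16 = 0.05 dB.
Output = -27 − 0.05 = -27.05 dB.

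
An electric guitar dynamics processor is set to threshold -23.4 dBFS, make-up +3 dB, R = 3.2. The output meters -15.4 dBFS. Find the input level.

Before make-up, the level was -15.4 − 3 = -18.4 dBFS.
Post-compression overshoot = -18.4 − (-23.4) = 5 dB.
Undo the ratio: input overshoot = 5 × 3.2 = 16 dB, giving input = -7.4 dBFS.

-7.4 dBFS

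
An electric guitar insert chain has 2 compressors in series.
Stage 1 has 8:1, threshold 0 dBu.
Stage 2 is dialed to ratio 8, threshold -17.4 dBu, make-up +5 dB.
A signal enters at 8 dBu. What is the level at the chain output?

-10.1 dBu

Stage 1: 8 dBu is 8 dB over 0 dBu; at 8:1 that becomes 1 dB over, giving 1 dBu.
Stage 2: 18.4 dB above -17.4 dBu, reduced 8:1 to 2.3 dB above → -15.1 dBu; +5 dB make-up → -10.1 dBu.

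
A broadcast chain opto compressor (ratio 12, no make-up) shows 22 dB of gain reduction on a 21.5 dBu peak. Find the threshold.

Let T be the threshold. Output overshoot = (input overshoot)/R, so -0.5 − T = (21.5 − T)/12.
12·(-0.5 − T) = 21.5 − T → 11·T = -6 − 21.5 = -27.5.
T = -27.5/11 = -2.5 dBu.

-2.5 dBu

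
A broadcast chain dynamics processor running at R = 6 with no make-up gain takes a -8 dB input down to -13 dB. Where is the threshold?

Input is 6 dB above T (since output overshoot × R = input overshoot: (-13 − T)·6 = -8 − T gives T = -14 dB).
Check: -14 + (-8 − (-14))/6 = -14 + 1 = -13 dB. ✓

-14 dB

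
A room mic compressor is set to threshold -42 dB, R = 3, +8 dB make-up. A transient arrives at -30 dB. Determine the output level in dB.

Overshoot: -30 − (-42) = 12 dB.
The 12 dB excess becomes 4 dB after 3:1 reduction.
Output = -42 + 4 = -38 dB; make-up adds 8 dB, giving -30 dB.

-30 dB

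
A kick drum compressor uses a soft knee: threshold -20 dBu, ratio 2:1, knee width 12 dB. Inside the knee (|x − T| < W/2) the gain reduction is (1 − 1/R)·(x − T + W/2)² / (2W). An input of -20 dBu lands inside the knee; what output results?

x − T + W/2 = -20 − (-20) + 6 = 6.
GR = (1 − 1/2) × 6² / 24 = 0.5 × 36 / 24 = 0.75 dB.
Output = -20 − 0.75 = -20.75 dBu.

-20.75 dBu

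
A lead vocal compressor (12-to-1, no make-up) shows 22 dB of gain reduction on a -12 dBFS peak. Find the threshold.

Input is 24 dB above T (since output overshoot × R = input overshoot: (-34 − T)·12 = -12 − T gives T = -36 dBFS).
Check: -36 + (-12 − (-36))/12 = -36 + 2 = -34 dBFS. ✓

-36 dBFS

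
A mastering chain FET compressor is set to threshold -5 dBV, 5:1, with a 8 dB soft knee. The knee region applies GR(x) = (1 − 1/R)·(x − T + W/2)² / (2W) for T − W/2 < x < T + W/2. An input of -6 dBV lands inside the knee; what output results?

x − T + W/2 = -6 − (-5) + 4 = 3.
GR = (1 − 1/5) × 3² / 16 = 0.8 × 9 / 16 = 0.45 dB.
Output = -6 − 0.45 = -6.45 dBV.

-6.45 dBV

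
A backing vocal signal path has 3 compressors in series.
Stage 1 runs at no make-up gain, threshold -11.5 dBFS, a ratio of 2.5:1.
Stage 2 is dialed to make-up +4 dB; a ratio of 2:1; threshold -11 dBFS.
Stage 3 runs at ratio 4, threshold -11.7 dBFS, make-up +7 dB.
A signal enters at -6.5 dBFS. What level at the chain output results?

Stage 1: 5 dB above -11.5 dBFS, reduced 2.5:1 to 2 dB above → -9.5 dBFS.
Stage 2: -9.5 dBFS is 1.5 dB over -11 dBFS; at 2:1 that becomes 0.75 dB over, giving -10.25 dBFS; +4 dB make-up → -6.25 dBFS.
Stage 3: 5.45 dB above -11.7 dBFS, reduced 4:1 to 1.3625 dB above → -10.3375 dBFS; +7 dB make-up → -3.3375 dBFS.

-3.3375 dBFS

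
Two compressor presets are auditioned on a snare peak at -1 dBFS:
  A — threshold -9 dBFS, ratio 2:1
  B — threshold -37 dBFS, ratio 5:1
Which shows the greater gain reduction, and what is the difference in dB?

B, by 24.8 dB

A: GR = 8 − 8/2 = 4 dB.
B: GR = 36 − 36/5 = 28.8 dB.
Difference: 24.8 dB in favour of B.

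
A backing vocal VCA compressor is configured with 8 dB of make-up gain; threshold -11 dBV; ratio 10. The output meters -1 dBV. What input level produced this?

9 dBV

Before make-up, the level was -1 − 8 = -9 dBV.
That's 2 dB above the -11 dBV threshold.
Undo the ratio: input overshoot = 2 × 10 = 20 dB, giving input = 9 dBV.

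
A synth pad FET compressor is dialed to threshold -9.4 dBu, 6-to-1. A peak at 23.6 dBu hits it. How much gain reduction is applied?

27.5 dB

Overshoot = 23.6 − (-9.4) = 33 dB.
At 6:1, output sits 33/6 = 5.5 dB above threshold.
Gain reduction = 33 − 5.5 = 27.5 dB.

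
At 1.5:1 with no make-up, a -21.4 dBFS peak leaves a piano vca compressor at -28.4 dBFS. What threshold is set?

Let T be the threshold. Output overshoot = (input overshoot)/R, so -28.4 − T = (-21.4 − T)/1.5.
1.5·(-28.4 − T) = -21.4 − T → 0.5·T = -42.6 − (-21.4) = -21.2.
T = -21.2/0.5 = -42.4 dBFS.

-42.4 dBFS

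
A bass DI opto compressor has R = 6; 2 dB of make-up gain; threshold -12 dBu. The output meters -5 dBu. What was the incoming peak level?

Stripping the +2 dB make-up gives -7 dBu at the gain stage.
The compressed level sits -7 − (-12) = 5 dB over threshold.
Undo the ratio: input overshoot = 5 × 6 = 30 dB, giving input = 18 dBu.

18 dBu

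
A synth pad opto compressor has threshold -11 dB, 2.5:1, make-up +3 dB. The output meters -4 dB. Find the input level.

-1 dB

Stripping the +3 dB make-up gives -7 dB at the gain stage.
That's 4 dB above the -11 dB threshold.
Input overshoot = R × output overshoot = 10 dB → input = -11 + 10 = -1 dB.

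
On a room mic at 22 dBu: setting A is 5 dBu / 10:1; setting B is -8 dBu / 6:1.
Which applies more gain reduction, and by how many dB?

B, by 9.7 dB

A: GR = 17 − 17/10 = 15.3 dB.
B: GR = 30 − 30/6 = 25 dB.
B reduces 9.7 dB more.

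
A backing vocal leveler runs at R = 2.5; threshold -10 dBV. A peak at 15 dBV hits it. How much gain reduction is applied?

15 dBV exceeds the threshold by 25 dB.
At 2.5:1, output sits 25/2.5 = 10 dB above threshold.
GR = overshoot in − overshoot out = 25 − 10 = 15 dB.

15 dB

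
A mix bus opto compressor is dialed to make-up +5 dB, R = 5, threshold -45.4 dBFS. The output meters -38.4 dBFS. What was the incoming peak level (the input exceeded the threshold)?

-35.4 dBFS

Remove make-up: -38.4 − 5 = -43.4 dBFS.
That's 2 dB above the -45.4 dBFS threshold.
Undo the ratio: input overshoot = 2 × 5 = 10 dB, giving input = -35.4 dBFS.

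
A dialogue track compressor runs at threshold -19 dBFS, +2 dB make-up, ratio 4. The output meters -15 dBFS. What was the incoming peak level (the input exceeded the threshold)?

Stripping the +2 dB make-up gives -17 dBFS at the gain stage.
The compressed level sits -17 − (-19) = 2 dB over threshold.
Input overshoot = R × output overshoot = 8 dB → input = -19 + 8 = -11 dBFS.

-11 dBFS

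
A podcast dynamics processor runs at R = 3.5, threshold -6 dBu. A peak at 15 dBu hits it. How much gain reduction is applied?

15 dBu exceeds the threshold by 21 dB.
After 3.5:1 compression the overshoot becomes 21/3.5 = 6 dB.
Gain reduction = 21 − 6 = 15 dB.

15 dB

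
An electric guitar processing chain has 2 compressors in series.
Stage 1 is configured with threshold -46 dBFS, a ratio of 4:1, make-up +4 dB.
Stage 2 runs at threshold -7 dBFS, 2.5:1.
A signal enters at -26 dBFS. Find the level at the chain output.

Stage 1: 20 dB above -46 dBFS, reduced 4:1 to 5 dB above → -41 dBFS; +4 dB make-up → -37 dBFS.
Stage 2: -37 dBFS is at or below the -7 dBFS threshold — no compression; output -37 dBFS.

-37 dBFS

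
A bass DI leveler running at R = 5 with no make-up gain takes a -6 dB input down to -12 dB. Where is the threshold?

Let T be the threshold. Output overshoot = (input overshoot)/R, so -12 − T = (-6 − T)/5.
5·(-12 − T) = -6 − T → 4·T = -60 − (-6) = -54.
T = -54/4 = -13.5 dB.

-13.5 dB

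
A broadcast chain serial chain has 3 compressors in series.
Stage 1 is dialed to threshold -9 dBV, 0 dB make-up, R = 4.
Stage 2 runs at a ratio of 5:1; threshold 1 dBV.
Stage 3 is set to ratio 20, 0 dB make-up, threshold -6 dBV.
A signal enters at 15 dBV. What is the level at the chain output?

Stage 1: 24 dB above -9 dBV, reduced 4:1 to 6 dB above → -3 dBV.
Stage 2: -3 dBV ≤ 1 dBV, so stage 2 doesn't engage; output -3 dBV.
Stage 3: -3 dBV is 3 dB over -6 dBV; at 20:1 that becomes 0.15 dB over, giving -5.85 dBV.

-5.85 dBV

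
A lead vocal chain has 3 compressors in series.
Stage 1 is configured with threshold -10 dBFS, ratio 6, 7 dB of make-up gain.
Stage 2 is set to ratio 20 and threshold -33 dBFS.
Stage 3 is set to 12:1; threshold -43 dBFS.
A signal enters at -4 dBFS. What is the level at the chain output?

-42.0375 dBFS

Stage 1: 6 dB above -10 dBFS, reduced 6:1 to 1 dB above → -9 dBFS; +7 dB make-up → -2 dBFS.
Stage 2: -2 dBFS is 31 dB over -33 dBFS; at 20:1 that becomes 1.55 dB over, giving -31.45 dBFS.
Stage 3: 11.55 dB above -43 dBFS, reduced 12:1 to 0.9625 dB above → -42.0375 dBFS.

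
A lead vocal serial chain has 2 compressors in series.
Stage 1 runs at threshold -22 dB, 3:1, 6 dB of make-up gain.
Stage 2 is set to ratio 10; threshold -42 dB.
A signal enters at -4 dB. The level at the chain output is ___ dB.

-38.8 dB

Stage 1: overshoot 18 dB → 18/3 = 6 dB → -16 dB; +6 dB make-up → -10 dB.
Stage 2: -10 dB is 32 dB over -42 dB; at 10:1 that becomes 3.2 dB over, giving -38.8 dB.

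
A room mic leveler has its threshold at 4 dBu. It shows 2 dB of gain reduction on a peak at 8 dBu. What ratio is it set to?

2:1

Input overshoot = 8 − 4 = 4 dB.
Output overshoot = 4 − 2 = 2 dB.
Ratio = input overshoot / output overshoot = 4 / 2 = 2.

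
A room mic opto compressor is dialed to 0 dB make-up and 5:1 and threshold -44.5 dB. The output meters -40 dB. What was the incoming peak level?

That's 4.5 dB above the -44.5 dB threshold.
Undo the ratio: input overshoot = 4.5 × 5 = 22.5 dB, giving input = -22 dB.

-22 dB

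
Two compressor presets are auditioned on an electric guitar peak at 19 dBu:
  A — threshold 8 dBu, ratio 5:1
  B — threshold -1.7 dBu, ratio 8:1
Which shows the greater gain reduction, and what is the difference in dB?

B, by 9.3125 dB

A: 11 dB over, compressed to 2.2 dB over, so 8.8 dB of GR.
B: 20.7 dB over, compressed to 2.5875 dB over, so 18.1125 dB of GR.
B applies 9.3125 dB more gain reduction.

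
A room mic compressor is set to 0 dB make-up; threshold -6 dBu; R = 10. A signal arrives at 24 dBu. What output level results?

The input is 30 dB above the -6 dBu threshold.
10:1 compression reduces that to 30/10 = 3 dB over.
That puts the output at -3 dBu.

-3 dBu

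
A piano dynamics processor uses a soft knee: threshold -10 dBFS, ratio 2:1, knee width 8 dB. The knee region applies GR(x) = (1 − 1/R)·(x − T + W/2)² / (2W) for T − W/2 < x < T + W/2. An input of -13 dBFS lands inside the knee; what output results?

-13.03125 dBFS

x − T + W/2 = -13 − (-10) + 4 = 1.
GR = (1 − 1/2) × 1² / 16 = 0.5 × 1 / 16 = 0.03125 dB.
Output = -13 − 0.03125 = -13.03125 dBFS.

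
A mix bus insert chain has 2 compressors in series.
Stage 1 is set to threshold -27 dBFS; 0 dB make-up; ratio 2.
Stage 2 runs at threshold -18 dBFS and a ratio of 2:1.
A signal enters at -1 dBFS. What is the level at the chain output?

Stage 1: 26 dB above -27 dBFS, reduced 2:1 to 13 dB above → -14 dBFS.
Stage 2: overshoot 4 dB → 4/2 = 2 dB → -16 dBFS.

-16 dBFS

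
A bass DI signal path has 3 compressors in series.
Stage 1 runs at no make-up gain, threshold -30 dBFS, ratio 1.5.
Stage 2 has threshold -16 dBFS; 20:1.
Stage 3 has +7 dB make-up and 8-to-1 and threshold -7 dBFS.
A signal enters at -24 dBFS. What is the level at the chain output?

Stage 1: overshoot 6 dB → 6/1.5 = 4 dB → -26 dBFS.
Stage 2: -26 dBFS ≤ -16 dBFS, so stage 2 doesn't engage; output -26 dBFS.
Stage 3: -26 dBFS is at or below the -7 dBFS threshold — no compression; make-up brings it to -19 dBFS.

-19 dBFS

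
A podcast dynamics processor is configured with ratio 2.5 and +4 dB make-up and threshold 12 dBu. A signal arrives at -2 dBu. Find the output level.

2 dBu

-2 dBu is 14 dB below the 12 dBu threshold, so no gain reduction is applied.
Make-up gain adds 4 dB: -2 + 4 = 2 dBu.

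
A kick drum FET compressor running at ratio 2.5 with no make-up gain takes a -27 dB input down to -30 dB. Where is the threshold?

-32 dB

Input is 5 dB above T (since output overshoot × R = input overshoot: (-30 − T)·2.5 = -27 − T gives T = -32 dB).
Check: -32 + (-27 − (-32))/2.5 = -32 + 2 = -30 dB. ✓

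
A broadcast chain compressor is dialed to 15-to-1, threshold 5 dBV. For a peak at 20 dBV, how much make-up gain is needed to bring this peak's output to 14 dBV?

The peak compresses to 5 + 15/15 = 6 dBV.
To reach 14 dBV requires 14 − 6 = 8 dB of make-up.

8 dB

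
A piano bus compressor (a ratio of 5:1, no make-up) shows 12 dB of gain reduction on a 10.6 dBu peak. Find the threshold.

Gain reduction = 10.6 − (-1.4) = 12 dB; output overshoot = GR / (R − 1) = 12 / 4 = 3 dB.
Threshold = output − output overshoot = -1.4 − 3 = -4.4 dBu.

-4.4 dBu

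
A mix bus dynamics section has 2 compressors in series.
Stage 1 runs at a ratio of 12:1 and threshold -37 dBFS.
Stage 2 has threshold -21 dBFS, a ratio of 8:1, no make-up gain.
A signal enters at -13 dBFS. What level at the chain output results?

-35 dBFS

Stage 1: 24 dB above -37 dBFS, reduced 12:1 to 2 dB above → -35 dBFS.
Stage 2: -35 dBFS ≤ -21 dBFS, so stage 2 doesn't engage; output -35 dBFS.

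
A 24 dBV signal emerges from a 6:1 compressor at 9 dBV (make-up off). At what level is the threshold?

Gain reduction = 24 − 9 = 15 dB; output overshoot = GR / (R − 1) = 15 / 5 = 3 dB.
Threshold = output − output overshoot = 9 − 3 = 6 dBV.

6 dBV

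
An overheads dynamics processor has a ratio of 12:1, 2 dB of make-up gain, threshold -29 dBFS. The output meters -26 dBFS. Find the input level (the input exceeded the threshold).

Remove make-up: -26 − 2 = -28 dBFS.
Post-compression overshoot = -28 − (-29) = 1 dB.
Before 12:1 compression the overshoot was 1 × 12 = 12 dB, so input = -29 + 12 = -17 dBFS.

-17 dBFS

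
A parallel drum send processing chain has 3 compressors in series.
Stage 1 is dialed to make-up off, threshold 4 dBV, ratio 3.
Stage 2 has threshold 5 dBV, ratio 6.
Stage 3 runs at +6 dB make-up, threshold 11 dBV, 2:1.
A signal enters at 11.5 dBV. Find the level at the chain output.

Stage 1: 7.5 dB above 4 dBV, reduced 3:1 to 2.5 dB above → 6.5 dBV.
Stage 2: 1.5 dB above 5 dBV, reduced 6:1 to 0.25 dB above → 5.25 dBV.
Stage 3: below threshold (5.25 ≤ 11); passes unchanged; make-up brings it to 11.25 dBV.

11.25 dBV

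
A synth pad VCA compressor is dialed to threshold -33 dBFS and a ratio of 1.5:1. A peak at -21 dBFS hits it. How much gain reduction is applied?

4 dB

The signal is 12 dB above threshold.
After 1.5:1 compression the overshoot becomes 12/1.5 = 8 dB.
So the signal is attenuated by 12 − 8 = 4 dB.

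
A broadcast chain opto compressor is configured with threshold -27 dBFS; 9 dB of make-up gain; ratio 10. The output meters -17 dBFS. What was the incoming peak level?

Stripping the +9 dB make-up gives -26 dBFS at the gain stage.
That's 1 dB above the -27 dBFS threshold.
Input overshoot = R × output overshoot = 10 dB → input = -27 + 10 = -17 dBFS.

-17 dBFS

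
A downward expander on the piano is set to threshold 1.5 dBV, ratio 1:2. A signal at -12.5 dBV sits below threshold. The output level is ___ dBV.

The input is 14 dB below the 1.5 dBV threshold.
A 1:2 expander multiplies undershoot by 2: 14 × 2 = 28 dB below threshold.
Output = 1.5 − 28 = -26.5 dBV.

-26.5 dBV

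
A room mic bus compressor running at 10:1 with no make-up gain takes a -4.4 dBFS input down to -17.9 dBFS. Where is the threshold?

-19.4 dBFS

Input is 15 dB above T (since output overshoot × R = input overshoot: (-17.9 − T)·10 = -4.4 − T gives T = -19.4 dBFS).
Check: -19.4 + (-4.4 − (-19.4))/10 = -19.4 + 1.5 = -17.9 dBFS. ✓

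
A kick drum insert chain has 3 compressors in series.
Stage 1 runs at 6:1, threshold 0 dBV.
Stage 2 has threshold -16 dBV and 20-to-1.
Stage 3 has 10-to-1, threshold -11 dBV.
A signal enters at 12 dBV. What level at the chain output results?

Stage 1: overshoot 12 dB → 12/6 = 2 dB → 2 dBV.
Stage 2: 18 dB above -16 dBV, reduced 20:1 to 0.9 dB above → -15.1 dBV.
Stage 3: -15.1 dBV is at or below the -11 dBV threshold — no compression; output -15.1 dBV.

-15.1 dBV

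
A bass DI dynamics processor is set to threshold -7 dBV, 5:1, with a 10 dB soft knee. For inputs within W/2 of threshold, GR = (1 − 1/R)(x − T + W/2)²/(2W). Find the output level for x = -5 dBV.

x − T + W/2 = -5 − (-7) + 5 = 7.
GR = (1 − 1/5) × 7² / 20 = 0.8 × 49 / 20 = 1.96 dB.
Output = -5 − 1.96 = -6.96 dBV.

-6.96 dBV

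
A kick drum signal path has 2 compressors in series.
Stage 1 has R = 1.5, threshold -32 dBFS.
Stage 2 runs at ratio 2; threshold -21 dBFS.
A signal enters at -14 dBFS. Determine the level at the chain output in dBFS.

Stage 1: -14 dBFS is 18 dB over -32 dBFS; at 1.5:1 that becomes 12 dB over, giving -20 dBFS.
Stage 2: -20 dBFS is 1 dB over -21 dBFS; at 2:1 that becomes 0.5 dB over, giving -20.5 dBFS.

-20.5 dBFS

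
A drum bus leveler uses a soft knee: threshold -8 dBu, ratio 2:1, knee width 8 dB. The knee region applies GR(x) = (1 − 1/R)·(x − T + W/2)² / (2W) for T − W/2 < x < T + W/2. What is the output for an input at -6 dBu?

x − T + W/2 = -6 − (-8) + 4 = 6.
GR = (1 − 1/2) × 6² / 16 = 0.5 × 36 / 16 = 1.125 dB.
Output = -6 − 1.125 = -7.125 dBu.

-7.125 dBu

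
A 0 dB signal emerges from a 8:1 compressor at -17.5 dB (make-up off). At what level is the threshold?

Gain reduction = 0 − (-17.5) = 17.5 dB; output overshoot = GR / (R − 1) = 17.5 / 7 = 2.5 dB.
Threshold = output − output overshoot = -17.5 − 2.5 = -20 dB.

-20 dB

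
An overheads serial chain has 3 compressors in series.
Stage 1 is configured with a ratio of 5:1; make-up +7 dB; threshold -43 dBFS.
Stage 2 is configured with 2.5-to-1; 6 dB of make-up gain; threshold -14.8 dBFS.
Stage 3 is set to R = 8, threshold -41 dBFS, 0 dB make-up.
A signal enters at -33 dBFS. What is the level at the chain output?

-39.375 dBFS

Stage 1: overshoot 10 dB → 10/5 = 2 dB → -41 dBFS; +7 dB make-up → -34 dBFS.
Stage 2: -34 dBFS is at or below the -14.8 dBFS threshold — no compression; make-up brings it to -28 dBFS.
Stage 3: overshoot 13 dB → 13/8 = 1.625 dB → -39.375 dBFS.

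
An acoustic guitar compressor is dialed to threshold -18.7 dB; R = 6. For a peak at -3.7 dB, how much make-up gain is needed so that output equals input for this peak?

The peak compresses to -18.7 + 15/6 = -16.2 dB.
To reach -3.7 dB requires -3.7 − (-16.2) = 12.5 dB of make-up.

12.5 dB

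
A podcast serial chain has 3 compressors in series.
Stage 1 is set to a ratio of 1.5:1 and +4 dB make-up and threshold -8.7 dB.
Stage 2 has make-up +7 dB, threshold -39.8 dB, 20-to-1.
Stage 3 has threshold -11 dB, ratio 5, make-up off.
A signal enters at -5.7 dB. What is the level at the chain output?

Stage 1: overshoot 3 dB → 3/1.5 = 2 dB → -6.7 dB; +4 dB make-up → -2.7 dB.
Stage 2: overshoot 37.1 dB → 37.1/20 = 1.855 dB → -37.945 dB; +7 dB make-up → -30.945 dB.
Stage 3: -30.945 dB is at or below the -11 dB threshold — no compression; output -30.945 dB.

-30.945 dB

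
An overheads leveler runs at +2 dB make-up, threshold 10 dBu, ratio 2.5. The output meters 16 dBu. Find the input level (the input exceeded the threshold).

20 dBu

Remove make-up: 16 − 2 = 14 dBu.
That's 4 dB above the 10 dBu threshold.
Input overshoot = R × output overshoot = 10 dB → input = 10 + 10 = 20 dBu.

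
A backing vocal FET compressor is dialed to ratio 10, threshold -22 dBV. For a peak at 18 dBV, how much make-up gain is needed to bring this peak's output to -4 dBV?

14 dB

The peak compresses to -22 + 40/10 = -18 dBV.
To reach -4 dBV requires -4 − (-18) = 14 dB of make-up.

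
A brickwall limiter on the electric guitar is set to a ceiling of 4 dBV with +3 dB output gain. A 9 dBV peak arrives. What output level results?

At ∞:1, everything above 4 dBV is held at the ceiling.
Output gain then adds 3 dB: 4 + 3 = 7 dBV.

7 dBV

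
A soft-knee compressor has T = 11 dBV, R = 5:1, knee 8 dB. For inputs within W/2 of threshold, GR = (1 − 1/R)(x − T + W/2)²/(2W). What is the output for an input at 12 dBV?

x − T + W/2 = 12 − 11 + 4 = 5.
GR = (1 − 1/5) × 5² / 16 = 0.8 × 25 / 16 = 1.25 dB.
Output = 12 − 1.25 = 10.75 dBV.

10.75 dBV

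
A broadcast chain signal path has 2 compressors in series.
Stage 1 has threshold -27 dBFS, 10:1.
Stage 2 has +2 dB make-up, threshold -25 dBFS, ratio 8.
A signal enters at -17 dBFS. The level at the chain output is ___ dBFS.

-24 dBFS

Stage 1: 10 dB above -27 dBFS, reduced 10:1 to 1 dB above → -26 dBFS.
Stage 2: -26 dBFS ≤ -25 dBFS, so stage 2 doesn't engage; make-up brings it to -24 dBFS.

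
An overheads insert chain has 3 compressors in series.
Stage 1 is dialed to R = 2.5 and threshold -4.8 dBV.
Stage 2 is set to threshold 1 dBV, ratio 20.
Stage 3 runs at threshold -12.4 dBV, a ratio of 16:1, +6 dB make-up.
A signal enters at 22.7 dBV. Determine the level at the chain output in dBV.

-5.54625 dBV

Stage 1: overshoot 27.5 dB → 27.5/2.5 = 11 dB → 6.2 dBV.
Stage 2: 6.2 dBV is 5.2 dB over 1 dBV; at 20:1 that becomes 0.26 dB over, giving 1.26 dBV.
Stage 3: overshoot 13.66 dB → 13.66/16 = 0.85375 dB → -11.54625 dBV; +6 dB make-up → -5.54625 dBV.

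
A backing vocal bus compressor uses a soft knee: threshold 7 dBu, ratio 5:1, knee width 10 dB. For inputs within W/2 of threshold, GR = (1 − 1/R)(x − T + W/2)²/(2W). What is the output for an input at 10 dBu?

7.44 dBu

x − T + W/2 = 10 − 7 + 5 = 8.
GR = (1 − 1/5) × 8² / 20 = 0.8 × 64 / 20 = 2.56 dB.
Output = 10 − 2.56 = 7.44 dBu.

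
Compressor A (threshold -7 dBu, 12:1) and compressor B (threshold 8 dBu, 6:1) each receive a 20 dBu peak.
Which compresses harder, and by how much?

A, by 14.75 dB

A: overshoot 27 dB → output overshoot 2.25 dB → GR 24.75 dB.
B: overshoot 12 dB → output overshoot 2 dB → GR 10 dB.
Difference: 14.75 dB in favour of A.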